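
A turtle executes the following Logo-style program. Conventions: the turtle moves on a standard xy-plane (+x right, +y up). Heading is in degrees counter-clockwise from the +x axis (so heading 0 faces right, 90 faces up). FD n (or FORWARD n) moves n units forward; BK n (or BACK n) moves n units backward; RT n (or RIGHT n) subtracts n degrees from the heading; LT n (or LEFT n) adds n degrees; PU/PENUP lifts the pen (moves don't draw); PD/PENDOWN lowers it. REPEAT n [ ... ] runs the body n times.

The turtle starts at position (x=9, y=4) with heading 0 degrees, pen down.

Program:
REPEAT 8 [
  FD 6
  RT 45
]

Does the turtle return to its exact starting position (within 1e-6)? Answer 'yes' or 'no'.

Answer: yes

Derivation:
Executing turtle program step by step:
Start: pos=(9,4), heading=0, pen down
REPEAT 8 [
  -- iteration 1/8 --
  FD 6: (9,4) -> (15,4) [heading=0, draw]
  RT 45: heading 0 -> 315
  -- iteration 2/8 --
  FD 6: (15,4) -> (19.243,-0.243) [heading=315, draw]
  RT 45: heading 315 -> 270
  -- iteration 3/8 --
  FD 6: (19.243,-0.243) -> (19.243,-6.243) [heading=270, draw]
  RT 45: heading 270 -> 225
  -- iteration 4/8 --
  FD 6: (19.243,-6.243) -> (15,-10.485) [heading=225, draw]
  RT 45: heading 225 -> 180
  -- iteration 5/8 --
  FD 6: (15,-10.485) -> (9,-10.485) [heading=180, draw]
  RT 45: heading 180 -> 135
  -- iteration 6/8 --
  FD 6: (9,-10.485) -> (4.757,-6.243) [heading=135, draw]
  RT 45: heading 135 -> 90
  -- iteration 7/8 --
  FD 6: (4.757,-6.243) -> (4.757,-0.243) [heading=90, draw]
  RT 45: heading 90 -> 45
  -- iteration 8/8 --
  FD 6: (4.757,-0.243) -> (9,4) [heading=45, draw]
  RT 45: heading 45 -> 0
]
Final: pos=(9,4), heading=0, 8 segment(s) drawn

Start position: (9, 4)
Final position: (9, 4)
Distance = 0; < 1e-6 -> CLOSED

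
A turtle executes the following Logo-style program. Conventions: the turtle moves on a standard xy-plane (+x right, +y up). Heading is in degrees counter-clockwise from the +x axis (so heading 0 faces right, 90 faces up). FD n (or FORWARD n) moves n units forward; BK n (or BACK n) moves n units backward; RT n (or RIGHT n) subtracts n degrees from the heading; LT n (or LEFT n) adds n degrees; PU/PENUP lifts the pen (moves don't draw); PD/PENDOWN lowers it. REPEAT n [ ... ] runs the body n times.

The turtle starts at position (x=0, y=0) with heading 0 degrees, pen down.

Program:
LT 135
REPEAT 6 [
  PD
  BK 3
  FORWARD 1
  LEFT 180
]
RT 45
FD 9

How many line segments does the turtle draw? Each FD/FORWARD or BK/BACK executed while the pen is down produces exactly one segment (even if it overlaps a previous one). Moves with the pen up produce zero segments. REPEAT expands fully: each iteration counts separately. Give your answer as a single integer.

Executing turtle program step by step:
Start: pos=(0,0), heading=0, pen down
LT 135: heading 0 -> 135
REPEAT 6 [
  -- iteration 1/6 --
  PD: pen down
  BK 3: (0,0) -> (2.121,-2.121) [heading=135, draw]
  FD 1: (2.121,-2.121) -> (1.414,-1.414) [heading=135, draw]
  LT 180: heading 135 -> 315
  -- iteration 2/6 --
  PD: pen down
  BK 3: (1.414,-1.414) -> (-0.707,0.707) [heading=315, draw]
  FD 1: (-0.707,0.707) -> (0,0) [heading=315, draw]
  LT 180: heading 315 -> 135
  -- iteration 3/6 --
  PD: pen down
  BK 3: (0,0) -> (2.121,-2.121) [heading=135, draw]
  FD 1: (2.121,-2.121) -> (1.414,-1.414) [heading=135, draw]
  LT 180: heading 135 -> 315
  -- iteration 4/6 --
  PD: pen down
  BK 3: (1.414,-1.414) -> (-0.707,0.707) [heading=315, draw]
  FD 1: (-0.707,0.707) -> (0,0) [heading=315, draw]
  LT 180: heading 315 -> 135
  -- iteration 5/6 --
  PD: pen down
  BK 3: (0,0) -> (2.121,-2.121) [heading=135, draw]
  FD 1: (2.121,-2.121) -> (1.414,-1.414) [heading=135, draw]
  LT 180: heading 135 -> 315
  -- iteration 6/6 --
  PD: pen down
  BK 3: (1.414,-1.414) -> (-0.707,0.707) [heading=315, draw]
  FD 1: (-0.707,0.707) -> (0,0) [heading=315, draw]
  LT 180: heading 315 -> 135
]
RT 45: heading 135 -> 90
FD 9: (0,0) -> (0,9) [heading=90, draw]
Final: pos=(0,9), heading=90, 13 segment(s) drawn
Segments drawn: 13

Answer: 13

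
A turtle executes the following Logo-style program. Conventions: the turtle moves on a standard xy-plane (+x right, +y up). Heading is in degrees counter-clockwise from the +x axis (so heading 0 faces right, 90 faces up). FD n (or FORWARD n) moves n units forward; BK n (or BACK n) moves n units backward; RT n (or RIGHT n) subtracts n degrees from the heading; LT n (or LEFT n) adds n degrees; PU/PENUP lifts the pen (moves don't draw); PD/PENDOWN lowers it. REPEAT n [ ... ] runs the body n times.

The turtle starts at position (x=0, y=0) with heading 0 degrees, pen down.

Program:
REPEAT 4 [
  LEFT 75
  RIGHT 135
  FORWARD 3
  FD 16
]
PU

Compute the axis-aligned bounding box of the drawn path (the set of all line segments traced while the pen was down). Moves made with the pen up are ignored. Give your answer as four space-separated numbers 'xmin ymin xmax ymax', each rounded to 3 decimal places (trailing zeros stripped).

Executing turtle program step by step:
Start: pos=(0,0), heading=0, pen down
REPEAT 4 [
  -- iteration 1/4 --
  LT 75: heading 0 -> 75
  RT 135: heading 75 -> 300
  FD 3: (0,0) -> (1.5,-2.598) [heading=300, draw]
  FD 16: (1.5,-2.598) -> (9.5,-16.454) [heading=300, draw]
  -- iteration 2/4 --
  LT 75: heading 300 -> 15
  RT 135: heading 15 -> 240
  FD 3: (9.5,-16.454) -> (8,-19.053) [heading=240, draw]
  FD 16: (8,-19.053) -> (0,-32.909) [heading=240, draw]
  -- iteration 3/4 --
  LT 75: heading 240 -> 315
  RT 135: heading 315 -> 180
  FD 3: (0,-32.909) -> (-3,-32.909) [heading=180, draw]
  FD 16: (-3,-32.909) -> (-19,-32.909) [heading=180, draw]
  -- iteration 4/4 --
  LT 75: heading 180 -> 255
  RT 135: heading 255 -> 120
  FD 3: (-19,-32.909) -> (-20.5,-30.311) [heading=120, draw]
  FD 16: (-20.5,-30.311) -> (-28.5,-16.454) [heading=120, draw]
]
PU: pen up
Final: pos=(-28.5,-16.454), heading=120, 8 segment(s) drawn

Segment endpoints: x in {-28.5, -20.5, -19, -3, 0, 0, 1.5, 8, 9.5}, y in {-32.909, -30.311, -19.053, -16.454, -16.454, -2.598, 0}
xmin=-28.5, ymin=-32.909, xmax=9.5, ymax=0

Answer: -28.5 -32.909 9.5 0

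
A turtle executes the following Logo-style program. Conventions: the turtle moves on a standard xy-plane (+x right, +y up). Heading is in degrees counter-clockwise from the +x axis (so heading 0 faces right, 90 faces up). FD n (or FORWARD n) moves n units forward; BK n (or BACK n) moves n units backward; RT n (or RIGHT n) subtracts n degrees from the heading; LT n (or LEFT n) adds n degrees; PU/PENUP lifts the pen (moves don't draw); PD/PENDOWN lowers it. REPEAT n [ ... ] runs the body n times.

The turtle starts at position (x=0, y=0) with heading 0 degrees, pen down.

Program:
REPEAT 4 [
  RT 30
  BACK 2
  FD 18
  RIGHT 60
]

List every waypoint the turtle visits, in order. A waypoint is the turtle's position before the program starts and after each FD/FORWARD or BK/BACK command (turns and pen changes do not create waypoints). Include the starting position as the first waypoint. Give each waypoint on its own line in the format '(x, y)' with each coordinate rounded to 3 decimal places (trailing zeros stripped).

Executing turtle program step by step:
Start: pos=(0,0), heading=0, pen down
REPEAT 4 [
  -- iteration 1/4 --
  RT 30: heading 0 -> 330
  BK 2: (0,0) -> (-1.732,1) [heading=330, draw]
  FD 18: (-1.732,1) -> (13.856,-8) [heading=330, draw]
  RT 60: heading 330 -> 270
  -- iteration 2/4 --
  RT 30: heading 270 -> 240
  BK 2: (13.856,-8) -> (14.856,-6.268) [heading=240, draw]
  FD 18: (14.856,-6.268) -> (5.856,-21.856) [heading=240, draw]
  RT 60: heading 240 -> 180
  -- iteration 3/4 --
  RT 30: heading 180 -> 150
  BK 2: (5.856,-21.856) -> (7.588,-22.856) [heading=150, draw]
  FD 18: (7.588,-22.856) -> (-8,-13.856) [heading=150, draw]
  RT 60: heading 150 -> 90
  -- iteration 4/4 --
  RT 30: heading 90 -> 60
  BK 2: (-8,-13.856) -> (-9,-15.588) [heading=60, draw]
  FD 18: (-9,-15.588) -> (0,0) [heading=60, draw]
  RT 60: heading 60 -> 0
]
Final: pos=(0,0), heading=0, 8 segment(s) drawn
Waypoints (9 total):
(0, 0)
(-1.732, 1)
(13.856, -8)
(14.856, -6.268)
(5.856, -21.856)
(7.588, -22.856)
(-8, -13.856)
(-9, -15.588)
(0, 0)

Answer: (0, 0)
(-1.732, 1)
(13.856, -8)
(14.856, -6.268)
(5.856, -21.856)
(7.588, -22.856)
(-8, -13.856)
(-9, -15.588)
(0, 0)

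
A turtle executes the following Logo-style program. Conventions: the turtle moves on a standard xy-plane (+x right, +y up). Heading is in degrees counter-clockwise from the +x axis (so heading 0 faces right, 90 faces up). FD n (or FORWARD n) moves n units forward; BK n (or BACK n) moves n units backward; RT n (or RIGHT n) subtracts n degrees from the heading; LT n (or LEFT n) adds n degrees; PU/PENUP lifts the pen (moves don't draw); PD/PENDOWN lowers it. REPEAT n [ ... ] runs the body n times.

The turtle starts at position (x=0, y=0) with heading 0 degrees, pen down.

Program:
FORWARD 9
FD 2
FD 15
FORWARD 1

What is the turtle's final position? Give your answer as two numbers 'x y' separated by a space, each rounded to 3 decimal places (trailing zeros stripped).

Answer: 27 0

Derivation:
Executing turtle program step by step:
Start: pos=(0,0), heading=0, pen down
FD 9: (0,0) -> (9,0) [heading=0, draw]
FD 2: (9,0) -> (11,0) [heading=0, draw]
FD 15: (11,0) -> (26,0) [heading=0, draw]
FD 1: (26,0) -> (27,0) [heading=0, draw]
Final: pos=(27,0), heading=0, 4 segment(s) drawn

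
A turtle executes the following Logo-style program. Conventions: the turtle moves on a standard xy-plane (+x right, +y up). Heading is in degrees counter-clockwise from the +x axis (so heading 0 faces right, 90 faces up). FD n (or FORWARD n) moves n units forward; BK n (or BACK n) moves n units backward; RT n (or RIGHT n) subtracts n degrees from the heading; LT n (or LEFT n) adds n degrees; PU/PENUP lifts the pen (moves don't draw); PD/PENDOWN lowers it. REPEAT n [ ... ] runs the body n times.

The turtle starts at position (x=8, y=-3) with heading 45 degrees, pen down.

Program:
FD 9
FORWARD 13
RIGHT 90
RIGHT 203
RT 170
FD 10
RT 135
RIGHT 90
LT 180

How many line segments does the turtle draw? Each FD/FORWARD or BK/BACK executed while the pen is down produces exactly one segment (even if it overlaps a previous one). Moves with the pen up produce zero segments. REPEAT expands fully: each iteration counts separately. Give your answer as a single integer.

Answer: 3

Derivation:
Executing turtle program step by step:
Start: pos=(8,-3), heading=45, pen down
FD 9: (8,-3) -> (14.364,3.364) [heading=45, draw]
FD 13: (14.364,3.364) -> (23.556,12.556) [heading=45, draw]
RT 90: heading 45 -> 315
RT 203: heading 315 -> 112
RT 170: heading 112 -> 302
FD 10: (23.556,12.556) -> (28.856,4.076) [heading=302, draw]
RT 135: heading 302 -> 167
RT 90: heading 167 -> 77
LT 180: heading 77 -> 257
Final: pos=(28.856,4.076), heading=257, 3 segment(s) drawn
Segments drawn: 3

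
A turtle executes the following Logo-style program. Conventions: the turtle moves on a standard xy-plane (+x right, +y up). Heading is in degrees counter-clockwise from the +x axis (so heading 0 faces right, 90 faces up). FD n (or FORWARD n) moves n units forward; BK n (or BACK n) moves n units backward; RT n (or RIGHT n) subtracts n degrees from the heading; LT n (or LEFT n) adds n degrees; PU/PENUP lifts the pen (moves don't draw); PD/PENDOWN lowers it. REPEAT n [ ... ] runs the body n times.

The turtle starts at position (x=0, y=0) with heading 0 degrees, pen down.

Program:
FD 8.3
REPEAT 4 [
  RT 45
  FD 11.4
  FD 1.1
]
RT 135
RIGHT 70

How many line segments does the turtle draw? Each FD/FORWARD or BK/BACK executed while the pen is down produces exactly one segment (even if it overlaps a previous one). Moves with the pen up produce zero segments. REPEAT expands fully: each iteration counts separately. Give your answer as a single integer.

Answer: 9

Derivation:
Executing turtle program step by step:
Start: pos=(0,0), heading=0, pen down
FD 8.3: (0,0) -> (8.3,0) [heading=0, draw]
REPEAT 4 [
  -- iteration 1/4 --
  RT 45: heading 0 -> 315
  FD 11.4: (8.3,0) -> (16.361,-8.061) [heading=315, draw]
  FD 1.1: (16.361,-8.061) -> (17.139,-8.839) [heading=315, draw]
  -- iteration 2/4 --
  RT 45: heading 315 -> 270
  FD 11.4: (17.139,-8.839) -> (17.139,-20.239) [heading=270, draw]
  FD 1.1: (17.139,-20.239) -> (17.139,-21.339) [heading=270, draw]
  -- iteration 3/4 --
  RT 45: heading 270 -> 225
  FD 11.4: (17.139,-21.339) -> (9.078,-29.4) [heading=225, draw]
  FD 1.1: (9.078,-29.4) -> (8.3,-30.178) [heading=225, draw]
  -- iteration 4/4 --
  RT 45: heading 225 -> 180
  FD 11.4: (8.3,-30.178) -> (-3.1,-30.178) [heading=180, draw]
  FD 1.1: (-3.1,-30.178) -> (-4.2,-30.178) [heading=180, draw]
]
RT 135: heading 180 -> 45
RT 70: heading 45 -> 335
Final: pos=(-4.2,-30.178), heading=335, 9 segment(s) drawn
Segments drawn: 9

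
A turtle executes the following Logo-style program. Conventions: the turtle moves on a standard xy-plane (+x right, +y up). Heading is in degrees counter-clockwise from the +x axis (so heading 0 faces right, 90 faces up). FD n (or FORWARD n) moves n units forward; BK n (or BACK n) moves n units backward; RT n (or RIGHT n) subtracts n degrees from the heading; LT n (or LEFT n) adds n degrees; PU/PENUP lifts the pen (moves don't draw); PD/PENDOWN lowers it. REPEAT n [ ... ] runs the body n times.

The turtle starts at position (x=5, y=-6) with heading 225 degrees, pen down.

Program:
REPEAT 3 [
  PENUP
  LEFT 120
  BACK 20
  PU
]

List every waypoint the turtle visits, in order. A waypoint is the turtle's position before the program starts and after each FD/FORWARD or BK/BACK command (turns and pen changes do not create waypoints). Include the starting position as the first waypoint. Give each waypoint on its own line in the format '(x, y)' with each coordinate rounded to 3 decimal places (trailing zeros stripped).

Executing turtle program step by step:
Start: pos=(5,-6), heading=225, pen down
REPEAT 3 [
  -- iteration 1/3 --
  PU: pen up
  LT 120: heading 225 -> 345
  BK 20: (5,-6) -> (-14.319,-0.824) [heading=345, move]
  PU: pen up
  -- iteration 2/3 --
  PU: pen up
  LT 120: heading 345 -> 105
  BK 20: (-14.319,-0.824) -> (-9.142,-20.142) [heading=105, move]
  PU: pen up
  -- iteration 3/3 --
  PU: pen up
  LT 120: heading 105 -> 225
  BK 20: (-9.142,-20.142) -> (5,-6) [heading=225, move]
  PU: pen up
]
Final: pos=(5,-6), heading=225, 0 segment(s) drawn
Waypoints (4 total):
(5, -6)
(-14.319, -0.824)
(-9.142, -20.142)
(5, -6)

Answer: (5, -6)
(-14.319, -0.824)
(-9.142, -20.142)
(5, -6)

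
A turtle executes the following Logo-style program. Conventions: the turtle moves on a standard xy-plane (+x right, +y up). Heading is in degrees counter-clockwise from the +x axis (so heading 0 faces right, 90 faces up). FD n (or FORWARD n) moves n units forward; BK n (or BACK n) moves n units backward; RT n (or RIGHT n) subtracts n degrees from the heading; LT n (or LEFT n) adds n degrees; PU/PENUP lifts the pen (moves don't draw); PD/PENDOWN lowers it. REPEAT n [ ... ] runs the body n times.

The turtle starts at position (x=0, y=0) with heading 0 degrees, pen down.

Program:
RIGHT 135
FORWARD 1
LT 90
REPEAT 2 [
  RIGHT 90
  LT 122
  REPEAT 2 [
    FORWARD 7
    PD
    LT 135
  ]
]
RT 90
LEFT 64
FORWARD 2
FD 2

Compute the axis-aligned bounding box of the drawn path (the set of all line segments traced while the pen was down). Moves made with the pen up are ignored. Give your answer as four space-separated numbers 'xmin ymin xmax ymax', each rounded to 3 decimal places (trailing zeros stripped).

Executing turtle program step by step:
Start: pos=(0,0), heading=0, pen down
RT 135: heading 0 -> 225
FD 1: (0,0) -> (-0.707,-0.707) [heading=225, draw]
LT 90: heading 225 -> 315
REPEAT 2 [
  -- iteration 1/2 --
  RT 90: heading 315 -> 225
  LT 122: heading 225 -> 347
  REPEAT 2 [
    -- iteration 1/2 --
    FD 7: (-0.707,-0.707) -> (6.113,-2.282) [heading=347, draw]
    PD: pen down
    LT 135: heading 347 -> 122
    -- iteration 2/2 --
    FD 7: (6.113,-2.282) -> (2.404,3.655) [heading=122, draw]
    PD: pen down
    LT 135: heading 122 -> 257
  ]
  -- iteration 2/2 --
  RT 90: heading 257 -> 167
  LT 122: heading 167 -> 289
  REPEAT 2 [
    -- iteration 1/2 --
    FD 7: (2.404,3.655) -> (4.683,-2.964) [heading=289, draw]
    PD: pen down
    LT 135: heading 289 -> 64
    -- iteration 2/2 --
    FD 7: (4.683,-2.964) -> (7.752,3.328) [heading=64, draw]
    PD: pen down
    LT 135: heading 64 -> 199
  ]
]
RT 90: heading 199 -> 109
LT 64: heading 109 -> 173
FD 2: (7.752,3.328) -> (5.767,3.571) [heading=173, draw]
FD 2: (5.767,3.571) -> (3.781,3.815) [heading=173, draw]
Final: pos=(3.781,3.815), heading=173, 7 segment(s) drawn

Segment endpoints: x in {-0.707, 0, 2.404, 3.781, 4.683, 5.767, 6.113, 7.752}, y in {-2.964, -2.282, -0.707, 0, 3.328, 3.571, 3.655, 3.815}
xmin=-0.707, ymin=-2.964, xmax=7.752, ymax=3.815

Answer: -0.707 -2.964 7.752 3.815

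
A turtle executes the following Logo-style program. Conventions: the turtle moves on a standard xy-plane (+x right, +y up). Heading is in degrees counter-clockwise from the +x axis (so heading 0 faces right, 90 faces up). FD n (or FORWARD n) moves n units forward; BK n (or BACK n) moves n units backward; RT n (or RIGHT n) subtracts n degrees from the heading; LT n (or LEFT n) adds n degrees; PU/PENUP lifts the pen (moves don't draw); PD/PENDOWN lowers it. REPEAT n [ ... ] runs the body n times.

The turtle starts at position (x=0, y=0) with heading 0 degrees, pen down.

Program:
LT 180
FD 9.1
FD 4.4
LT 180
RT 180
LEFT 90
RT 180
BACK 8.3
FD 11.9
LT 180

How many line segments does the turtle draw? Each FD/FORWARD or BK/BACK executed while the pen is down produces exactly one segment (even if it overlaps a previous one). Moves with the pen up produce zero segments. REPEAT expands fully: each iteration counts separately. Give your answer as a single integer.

Executing turtle program step by step:
Start: pos=(0,0), heading=0, pen down
LT 180: heading 0 -> 180
FD 9.1: (0,0) -> (-9.1,0) [heading=180, draw]
FD 4.4: (-9.1,0) -> (-13.5,0) [heading=180, draw]
LT 180: heading 180 -> 0
RT 180: heading 0 -> 180
LT 90: heading 180 -> 270
RT 180: heading 270 -> 90
BK 8.3: (-13.5,0) -> (-13.5,-8.3) [heading=90, draw]
FD 11.9: (-13.5,-8.3) -> (-13.5,3.6) [heading=90, draw]
LT 180: heading 90 -> 270
Final: pos=(-13.5,3.6), heading=270, 4 segment(s) drawn
Segments drawn: 4

Answer: 4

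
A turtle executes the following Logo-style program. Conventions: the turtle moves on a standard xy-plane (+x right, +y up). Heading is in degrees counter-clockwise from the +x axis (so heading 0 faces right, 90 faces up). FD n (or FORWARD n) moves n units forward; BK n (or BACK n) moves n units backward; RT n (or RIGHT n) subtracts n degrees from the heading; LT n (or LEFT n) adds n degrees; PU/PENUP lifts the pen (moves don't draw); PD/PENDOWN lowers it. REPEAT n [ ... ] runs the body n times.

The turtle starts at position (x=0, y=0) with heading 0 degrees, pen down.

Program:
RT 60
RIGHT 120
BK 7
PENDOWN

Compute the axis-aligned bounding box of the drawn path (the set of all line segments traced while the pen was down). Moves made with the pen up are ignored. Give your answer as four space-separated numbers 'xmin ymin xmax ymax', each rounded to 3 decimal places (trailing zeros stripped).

Executing turtle program step by step:
Start: pos=(0,0), heading=0, pen down
RT 60: heading 0 -> 300
RT 120: heading 300 -> 180
BK 7: (0,0) -> (7,0) [heading=180, draw]
PD: pen down
Final: pos=(7,0), heading=180, 1 segment(s) drawn

Segment endpoints: x in {0, 7}, y in {0, 0}
xmin=0, ymin=0, xmax=7, ymax=0

Answer: 0 0 7 0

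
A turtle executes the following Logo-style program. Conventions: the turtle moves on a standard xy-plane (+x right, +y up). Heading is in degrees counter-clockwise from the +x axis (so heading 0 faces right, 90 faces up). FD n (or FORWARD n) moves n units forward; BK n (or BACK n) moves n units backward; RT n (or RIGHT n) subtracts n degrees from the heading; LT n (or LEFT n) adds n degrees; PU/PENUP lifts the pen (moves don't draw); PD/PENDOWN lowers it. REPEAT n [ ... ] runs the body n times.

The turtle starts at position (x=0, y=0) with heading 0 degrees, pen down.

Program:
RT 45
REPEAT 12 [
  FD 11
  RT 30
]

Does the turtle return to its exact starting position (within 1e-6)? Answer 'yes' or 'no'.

Answer: yes

Derivation:
Executing turtle program step by step:
Start: pos=(0,0), heading=0, pen down
RT 45: heading 0 -> 315
REPEAT 12 [
  -- iteration 1/12 --
  FD 11: (0,0) -> (7.778,-7.778) [heading=315, draw]
  RT 30: heading 315 -> 285
  -- iteration 2/12 --
  FD 11: (7.778,-7.778) -> (10.625,-18.403) [heading=285, draw]
  RT 30: heading 285 -> 255
  -- iteration 3/12 --
  FD 11: (10.625,-18.403) -> (7.778,-29.029) [heading=255, draw]
  RT 30: heading 255 -> 225
  -- iteration 4/12 --
  FD 11: (7.778,-29.029) -> (0,-36.807) [heading=225, draw]
  RT 30: heading 225 -> 195
  -- iteration 5/12 --
  FD 11: (0,-36.807) -> (-10.625,-39.654) [heading=195, draw]
  RT 30: heading 195 -> 165
  -- iteration 6/12 --
  FD 11: (-10.625,-39.654) -> (-21.25,-36.807) [heading=165, draw]
  RT 30: heading 165 -> 135
  -- iteration 7/12 --
  FD 11: (-21.25,-36.807) -> (-29.029,-29.029) [heading=135, draw]
  RT 30: heading 135 -> 105
  -- iteration 8/12 --
  FD 11: (-29.029,-29.029) -> (-31.876,-18.403) [heading=105, draw]
  RT 30: heading 105 -> 75
  -- iteration 9/12 --
  FD 11: (-31.876,-18.403) -> (-29.029,-7.778) [heading=75, draw]
  RT 30: heading 75 -> 45
  -- iteration 10/12 --
  FD 11: (-29.029,-7.778) -> (-21.25,0) [heading=45, draw]
  RT 30: heading 45 -> 15
  -- iteration 11/12 --
  FD 11: (-21.25,0) -> (-10.625,2.847) [heading=15, draw]
  RT 30: heading 15 -> 345
  -- iteration 12/12 --
  FD 11: (-10.625,2.847) -> (0,0) [heading=345, draw]
  RT 30: heading 345 -> 315
]
Final: pos=(0,0), heading=315, 12 segment(s) drawn

Start position: (0, 0)
Final position: (0, 0)
Distance = 0; < 1e-6 -> CLOSED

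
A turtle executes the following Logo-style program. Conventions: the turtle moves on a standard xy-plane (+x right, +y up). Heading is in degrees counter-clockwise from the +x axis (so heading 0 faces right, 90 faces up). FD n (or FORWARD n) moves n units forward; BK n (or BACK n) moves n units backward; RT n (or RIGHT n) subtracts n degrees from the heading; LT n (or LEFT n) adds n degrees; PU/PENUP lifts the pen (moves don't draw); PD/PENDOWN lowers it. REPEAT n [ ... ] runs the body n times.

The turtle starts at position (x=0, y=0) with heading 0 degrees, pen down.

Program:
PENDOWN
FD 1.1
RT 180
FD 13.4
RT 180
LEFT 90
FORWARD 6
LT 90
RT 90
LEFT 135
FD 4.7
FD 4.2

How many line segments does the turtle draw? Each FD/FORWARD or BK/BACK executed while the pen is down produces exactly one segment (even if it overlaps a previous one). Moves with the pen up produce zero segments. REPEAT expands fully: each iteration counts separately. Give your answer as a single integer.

Answer: 5

Derivation:
Executing turtle program step by step:
Start: pos=(0,0), heading=0, pen down
PD: pen down
FD 1.1: (0,0) -> (1.1,0) [heading=0, draw]
RT 180: heading 0 -> 180
FD 13.4: (1.1,0) -> (-12.3,0) [heading=180, draw]
RT 180: heading 180 -> 0
LT 90: heading 0 -> 90
FD 6: (-12.3,0) -> (-12.3,6) [heading=90, draw]
LT 90: heading 90 -> 180
RT 90: heading 180 -> 90
LT 135: heading 90 -> 225
FD 4.7: (-12.3,6) -> (-15.623,2.677) [heading=225, draw]
FD 4.2: (-15.623,2.677) -> (-18.593,-0.293) [heading=225, draw]
Final: pos=(-18.593,-0.293), heading=225, 5 segment(s) drawn
Segments drawn: 5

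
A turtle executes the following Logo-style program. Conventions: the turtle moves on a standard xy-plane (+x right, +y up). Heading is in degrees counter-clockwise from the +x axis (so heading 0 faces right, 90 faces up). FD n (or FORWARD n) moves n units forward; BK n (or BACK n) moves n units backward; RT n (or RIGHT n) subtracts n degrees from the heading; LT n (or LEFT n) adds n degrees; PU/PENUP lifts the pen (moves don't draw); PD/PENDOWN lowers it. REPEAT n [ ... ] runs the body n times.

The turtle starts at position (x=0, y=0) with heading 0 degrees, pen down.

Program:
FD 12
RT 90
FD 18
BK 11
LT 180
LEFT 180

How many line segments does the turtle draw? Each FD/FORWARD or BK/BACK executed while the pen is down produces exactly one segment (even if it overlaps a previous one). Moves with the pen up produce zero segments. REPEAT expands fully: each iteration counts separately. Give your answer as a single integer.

Answer: 3

Derivation:
Executing turtle program step by step:
Start: pos=(0,0), heading=0, pen down
FD 12: (0,0) -> (12,0) [heading=0, draw]
RT 90: heading 0 -> 270
FD 18: (12,0) -> (12,-18) [heading=270, draw]
BK 11: (12,-18) -> (12,-7) [heading=270, draw]
LT 180: heading 270 -> 90
LT 180: heading 90 -> 270
Final: pos=(12,-7), heading=270, 3 segment(s) drawn
Segments drawn: 3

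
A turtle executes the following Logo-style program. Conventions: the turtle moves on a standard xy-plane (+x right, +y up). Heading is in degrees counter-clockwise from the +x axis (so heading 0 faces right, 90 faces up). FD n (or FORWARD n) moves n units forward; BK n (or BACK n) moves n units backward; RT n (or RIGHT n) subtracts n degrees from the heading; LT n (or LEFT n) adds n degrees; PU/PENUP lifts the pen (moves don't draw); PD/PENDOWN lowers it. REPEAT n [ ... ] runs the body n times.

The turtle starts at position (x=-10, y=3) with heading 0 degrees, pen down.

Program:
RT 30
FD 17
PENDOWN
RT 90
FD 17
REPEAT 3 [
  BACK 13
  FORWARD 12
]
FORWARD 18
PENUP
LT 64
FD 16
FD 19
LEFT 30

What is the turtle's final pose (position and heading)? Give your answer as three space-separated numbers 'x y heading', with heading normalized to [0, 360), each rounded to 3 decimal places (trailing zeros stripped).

Answer: 8.294 -62.229 334

Derivation:
Executing turtle program step by step:
Start: pos=(-10,3), heading=0, pen down
RT 30: heading 0 -> 330
FD 17: (-10,3) -> (4.722,-5.5) [heading=330, draw]
PD: pen down
RT 90: heading 330 -> 240
FD 17: (4.722,-5.5) -> (-3.778,-20.222) [heading=240, draw]
REPEAT 3 [
  -- iteration 1/3 --
  BK 13: (-3.778,-20.222) -> (2.722,-8.964) [heading=240, draw]
  FD 12: (2.722,-8.964) -> (-3.278,-19.356) [heading=240, draw]
  -- iteration 2/3 --
  BK 13: (-3.278,-19.356) -> (3.222,-8.098) [heading=240, draw]
  FD 12: (3.222,-8.098) -> (-2.778,-18.49) [heading=240, draw]
  -- iteration 3/3 --
  BK 13: (-2.778,-18.49) -> (3.722,-7.232) [heading=240, draw]
  FD 12: (3.722,-7.232) -> (-2.278,-17.624) [heading=240, draw]
]
FD 18: (-2.278,-17.624) -> (-11.278,-33.213) [heading=240, draw]
PU: pen up
LT 64: heading 240 -> 304
FD 16: (-11.278,-33.213) -> (-2.33,-46.477) [heading=304, move]
FD 19: (-2.33,-46.477) -> (8.294,-62.229) [heading=304, move]
LT 30: heading 304 -> 334
Final: pos=(8.294,-62.229), heading=334, 9 segment(s) drawn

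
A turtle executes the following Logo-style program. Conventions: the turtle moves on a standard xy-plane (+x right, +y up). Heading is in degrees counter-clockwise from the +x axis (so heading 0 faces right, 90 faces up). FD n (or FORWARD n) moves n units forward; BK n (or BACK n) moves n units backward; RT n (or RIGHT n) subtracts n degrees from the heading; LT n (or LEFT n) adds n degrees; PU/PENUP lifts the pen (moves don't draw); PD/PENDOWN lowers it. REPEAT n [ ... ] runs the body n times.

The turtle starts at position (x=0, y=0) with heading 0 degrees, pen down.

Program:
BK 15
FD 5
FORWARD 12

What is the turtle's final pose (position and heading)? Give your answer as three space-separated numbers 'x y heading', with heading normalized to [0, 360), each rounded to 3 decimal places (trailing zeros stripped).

Executing turtle program step by step:
Start: pos=(0,0), heading=0, pen down
BK 15: (0,0) -> (-15,0) [heading=0, draw]
FD 5: (-15,0) -> (-10,0) [heading=0, draw]
FD 12: (-10,0) -> (2,0) [heading=0, draw]
Final: pos=(2,0), heading=0, 3 segment(s) drawn

Answer: 2 0 0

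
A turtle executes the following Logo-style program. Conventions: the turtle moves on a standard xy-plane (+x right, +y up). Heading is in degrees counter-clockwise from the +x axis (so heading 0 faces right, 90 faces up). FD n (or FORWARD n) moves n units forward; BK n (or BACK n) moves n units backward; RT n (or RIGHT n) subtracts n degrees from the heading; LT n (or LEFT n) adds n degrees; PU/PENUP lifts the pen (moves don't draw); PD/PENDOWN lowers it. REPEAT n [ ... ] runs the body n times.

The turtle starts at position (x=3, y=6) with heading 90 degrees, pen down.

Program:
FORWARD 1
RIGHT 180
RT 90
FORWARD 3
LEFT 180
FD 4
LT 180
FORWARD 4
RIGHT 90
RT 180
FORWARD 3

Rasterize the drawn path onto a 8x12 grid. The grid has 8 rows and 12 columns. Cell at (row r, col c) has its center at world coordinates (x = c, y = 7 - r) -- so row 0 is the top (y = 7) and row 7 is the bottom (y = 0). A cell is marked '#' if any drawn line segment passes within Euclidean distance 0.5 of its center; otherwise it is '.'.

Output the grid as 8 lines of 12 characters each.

Segment 0: (3,6) -> (3,7)
Segment 1: (3,7) -> (0,7)
Segment 2: (0,7) -> (4,7)
Segment 3: (4,7) -> (0,7)
Segment 4: (0,7) -> (0,4)

Answer: #####.......
#..#........
#...........
#...........
............
............
............
............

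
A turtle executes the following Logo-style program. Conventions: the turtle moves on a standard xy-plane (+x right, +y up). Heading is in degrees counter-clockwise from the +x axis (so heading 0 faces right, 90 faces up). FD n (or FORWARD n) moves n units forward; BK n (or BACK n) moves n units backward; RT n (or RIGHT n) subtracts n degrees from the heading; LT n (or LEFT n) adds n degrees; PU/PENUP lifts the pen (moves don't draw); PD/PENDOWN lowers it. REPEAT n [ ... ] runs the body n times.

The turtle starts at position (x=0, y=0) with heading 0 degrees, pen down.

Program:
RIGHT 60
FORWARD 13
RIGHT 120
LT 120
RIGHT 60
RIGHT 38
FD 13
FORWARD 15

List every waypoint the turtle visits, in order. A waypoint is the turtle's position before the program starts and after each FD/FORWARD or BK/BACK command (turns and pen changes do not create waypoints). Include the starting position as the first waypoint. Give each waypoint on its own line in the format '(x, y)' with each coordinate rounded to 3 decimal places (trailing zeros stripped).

Executing turtle program step by step:
Start: pos=(0,0), heading=0, pen down
RT 60: heading 0 -> 300
FD 13: (0,0) -> (6.5,-11.258) [heading=300, draw]
RT 120: heading 300 -> 180
LT 120: heading 180 -> 300
RT 60: heading 300 -> 240
RT 38: heading 240 -> 202
FD 13: (6.5,-11.258) -> (-5.553,-16.128) [heading=202, draw]
FD 15: (-5.553,-16.128) -> (-19.461,-21.747) [heading=202, draw]
Final: pos=(-19.461,-21.747), heading=202, 3 segment(s) drawn
Waypoints (4 total):
(0, 0)
(6.5, -11.258)
(-5.553, -16.128)
(-19.461, -21.747)

Answer: (0, 0)
(6.5, -11.258)
(-5.553, -16.128)
(-19.461, -21.747)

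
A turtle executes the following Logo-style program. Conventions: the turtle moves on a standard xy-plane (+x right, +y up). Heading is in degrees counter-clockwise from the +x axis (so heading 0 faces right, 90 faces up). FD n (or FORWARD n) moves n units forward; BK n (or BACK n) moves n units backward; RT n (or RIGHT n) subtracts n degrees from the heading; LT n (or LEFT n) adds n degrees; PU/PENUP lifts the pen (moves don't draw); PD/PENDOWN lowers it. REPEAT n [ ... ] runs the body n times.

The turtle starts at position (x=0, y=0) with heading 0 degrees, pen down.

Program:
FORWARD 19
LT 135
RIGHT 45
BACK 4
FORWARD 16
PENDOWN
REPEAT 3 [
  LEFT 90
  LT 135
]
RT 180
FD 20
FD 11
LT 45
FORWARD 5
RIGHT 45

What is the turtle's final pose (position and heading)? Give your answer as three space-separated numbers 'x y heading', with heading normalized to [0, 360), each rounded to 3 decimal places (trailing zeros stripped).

Executing turtle program step by step:
Start: pos=(0,0), heading=0, pen down
FD 19: (0,0) -> (19,0) [heading=0, draw]
LT 135: heading 0 -> 135
RT 45: heading 135 -> 90
BK 4: (19,0) -> (19,-4) [heading=90, draw]
FD 16: (19,-4) -> (19,12) [heading=90, draw]
PD: pen down
REPEAT 3 [
  -- iteration 1/3 --
  LT 90: heading 90 -> 180
  LT 135: heading 180 -> 315
  -- iteration 2/3 --
  LT 90: heading 315 -> 45
  LT 135: heading 45 -> 180
  -- iteration 3/3 --
  LT 90: heading 180 -> 270
  LT 135: heading 270 -> 45
]
RT 180: heading 45 -> 225
FD 20: (19,12) -> (4.858,-2.142) [heading=225, draw]
FD 11: (4.858,-2.142) -> (-2.92,-9.92) [heading=225, draw]
LT 45: heading 225 -> 270
FD 5: (-2.92,-9.92) -> (-2.92,-14.92) [heading=270, draw]
RT 45: heading 270 -> 225
Final: pos=(-2.92,-14.92), heading=225, 6 segment(s) drawn

Answer: -2.92 -14.92 225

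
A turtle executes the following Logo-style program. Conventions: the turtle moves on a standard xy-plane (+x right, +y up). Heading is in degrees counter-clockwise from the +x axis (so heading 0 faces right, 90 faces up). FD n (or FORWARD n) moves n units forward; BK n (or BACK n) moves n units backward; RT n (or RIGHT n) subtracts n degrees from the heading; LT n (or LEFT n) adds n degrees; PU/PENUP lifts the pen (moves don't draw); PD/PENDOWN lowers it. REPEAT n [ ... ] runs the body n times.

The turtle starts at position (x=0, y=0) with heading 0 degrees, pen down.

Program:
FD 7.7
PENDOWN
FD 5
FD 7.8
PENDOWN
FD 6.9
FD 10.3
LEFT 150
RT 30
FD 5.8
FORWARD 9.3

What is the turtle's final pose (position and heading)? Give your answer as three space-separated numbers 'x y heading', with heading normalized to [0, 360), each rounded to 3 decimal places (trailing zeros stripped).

Answer: 30.15 13.077 120

Derivation:
Executing turtle program step by step:
Start: pos=(0,0), heading=0, pen down
FD 7.7: (0,0) -> (7.7,0) [heading=0, draw]
PD: pen down
FD 5: (7.7,0) -> (12.7,0) [heading=0, draw]
FD 7.8: (12.7,0) -> (20.5,0) [heading=0, draw]
PD: pen down
FD 6.9: (20.5,0) -> (27.4,0) [heading=0, draw]
FD 10.3: (27.4,0) -> (37.7,0) [heading=0, draw]
LT 150: heading 0 -> 150
RT 30: heading 150 -> 120
FD 5.8: (37.7,0) -> (34.8,5.023) [heading=120, draw]
FD 9.3: (34.8,5.023) -> (30.15,13.077) [heading=120, draw]
Final: pos=(30.15,13.077), heading=120, 7 segment(s) drawn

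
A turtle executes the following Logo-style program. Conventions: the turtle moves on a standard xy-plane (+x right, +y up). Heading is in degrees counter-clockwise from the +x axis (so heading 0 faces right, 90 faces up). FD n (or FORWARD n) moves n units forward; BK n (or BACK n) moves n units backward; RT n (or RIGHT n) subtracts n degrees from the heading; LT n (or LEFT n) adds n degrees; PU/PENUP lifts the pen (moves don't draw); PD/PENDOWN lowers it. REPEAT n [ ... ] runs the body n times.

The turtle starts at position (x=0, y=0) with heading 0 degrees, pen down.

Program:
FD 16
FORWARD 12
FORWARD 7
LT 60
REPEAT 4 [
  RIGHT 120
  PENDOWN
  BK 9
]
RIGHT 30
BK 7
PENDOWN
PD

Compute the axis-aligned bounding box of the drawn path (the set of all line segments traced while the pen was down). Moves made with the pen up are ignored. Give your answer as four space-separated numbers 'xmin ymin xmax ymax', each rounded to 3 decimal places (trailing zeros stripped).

Answer: 0 0 39.5 14.794

Derivation:
Executing turtle program step by step:
Start: pos=(0,0), heading=0, pen down
FD 16: (0,0) -> (16,0) [heading=0, draw]
FD 12: (16,0) -> (28,0) [heading=0, draw]
FD 7: (28,0) -> (35,0) [heading=0, draw]
LT 60: heading 0 -> 60
REPEAT 4 [
  -- iteration 1/4 --
  RT 120: heading 60 -> 300
  PD: pen down
  BK 9: (35,0) -> (30.5,7.794) [heading=300, draw]
  -- iteration 2/4 --
  RT 120: heading 300 -> 180
  PD: pen down
  BK 9: (30.5,7.794) -> (39.5,7.794) [heading=180, draw]
  -- iteration 3/4 --
  RT 120: heading 180 -> 60
  PD: pen down
  BK 9: (39.5,7.794) -> (35,0) [heading=60, draw]
  -- iteration 4/4 --
  RT 120: heading 60 -> 300
  PD: pen down
  BK 9: (35,0) -> (30.5,7.794) [heading=300, draw]
]
RT 30: heading 300 -> 270
BK 7: (30.5,7.794) -> (30.5,14.794) [heading=270, draw]
PD: pen down
PD: pen down
Final: pos=(30.5,14.794), heading=270, 8 segment(s) drawn

Segment endpoints: x in {0, 16, 28, 30.5, 30.5, 35, 39.5}, y in {0, 0, 7.794, 7.794, 7.794, 14.794}
xmin=0, ymin=0, xmax=39.5, ymax=14.794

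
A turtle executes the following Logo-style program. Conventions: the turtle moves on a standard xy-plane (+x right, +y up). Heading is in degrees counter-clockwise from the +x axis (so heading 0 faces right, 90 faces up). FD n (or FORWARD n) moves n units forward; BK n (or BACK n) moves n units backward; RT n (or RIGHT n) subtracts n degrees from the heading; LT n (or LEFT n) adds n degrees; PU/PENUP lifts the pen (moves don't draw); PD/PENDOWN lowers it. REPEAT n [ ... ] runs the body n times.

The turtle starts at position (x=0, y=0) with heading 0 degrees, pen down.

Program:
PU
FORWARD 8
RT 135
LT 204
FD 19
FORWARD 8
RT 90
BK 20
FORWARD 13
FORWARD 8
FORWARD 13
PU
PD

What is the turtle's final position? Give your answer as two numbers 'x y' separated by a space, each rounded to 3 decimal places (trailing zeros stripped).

Answer: 30.746 20.19

Derivation:
Executing turtle program step by step:
Start: pos=(0,0), heading=0, pen down
PU: pen up
FD 8: (0,0) -> (8,0) [heading=0, move]
RT 135: heading 0 -> 225
LT 204: heading 225 -> 69
FD 19: (8,0) -> (14.809,17.738) [heading=69, move]
FD 8: (14.809,17.738) -> (17.676,25.207) [heading=69, move]
RT 90: heading 69 -> 339
BK 20: (17.676,25.207) -> (-0.996,32.374) [heading=339, move]
FD 13: (-0.996,32.374) -> (11.141,27.715) [heading=339, move]
FD 8: (11.141,27.715) -> (18.61,24.848) [heading=339, move]
FD 13: (18.61,24.848) -> (30.746,20.19) [heading=339, move]
PU: pen up
PD: pen down
Final: pos=(30.746,20.19), heading=339, 0 segment(s) drawn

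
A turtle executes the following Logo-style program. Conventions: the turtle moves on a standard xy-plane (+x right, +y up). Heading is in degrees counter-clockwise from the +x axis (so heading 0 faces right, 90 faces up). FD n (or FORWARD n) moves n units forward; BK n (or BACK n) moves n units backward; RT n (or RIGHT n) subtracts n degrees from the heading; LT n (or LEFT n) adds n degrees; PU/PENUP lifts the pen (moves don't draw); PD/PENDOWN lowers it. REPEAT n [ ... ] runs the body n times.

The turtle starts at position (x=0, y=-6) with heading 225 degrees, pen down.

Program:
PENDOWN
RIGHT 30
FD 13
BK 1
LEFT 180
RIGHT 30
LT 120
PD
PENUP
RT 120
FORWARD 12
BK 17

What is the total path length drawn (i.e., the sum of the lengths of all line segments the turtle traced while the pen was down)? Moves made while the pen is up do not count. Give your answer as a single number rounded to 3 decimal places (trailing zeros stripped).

Executing turtle program step by step:
Start: pos=(0,-6), heading=225, pen down
PD: pen down
RT 30: heading 225 -> 195
FD 13: (0,-6) -> (-12.557,-9.365) [heading=195, draw]
BK 1: (-12.557,-9.365) -> (-11.591,-9.106) [heading=195, draw]
LT 180: heading 195 -> 15
RT 30: heading 15 -> 345
LT 120: heading 345 -> 105
PD: pen down
PU: pen up
RT 120: heading 105 -> 345
FD 12: (-11.591,-9.106) -> (0,-12.212) [heading=345, move]
BK 17: (0,-12.212) -> (-16.421,-7.812) [heading=345, move]
Final: pos=(-16.421,-7.812), heading=345, 2 segment(s) drawn

Segment lengths:
  seg 1: (0,-6) -> (-12.557,-9.365), length = 13
  seg 2: (-12.557,-9.365) -> (-11.591,-9.106), length = 1
Total = 14

Answer: 14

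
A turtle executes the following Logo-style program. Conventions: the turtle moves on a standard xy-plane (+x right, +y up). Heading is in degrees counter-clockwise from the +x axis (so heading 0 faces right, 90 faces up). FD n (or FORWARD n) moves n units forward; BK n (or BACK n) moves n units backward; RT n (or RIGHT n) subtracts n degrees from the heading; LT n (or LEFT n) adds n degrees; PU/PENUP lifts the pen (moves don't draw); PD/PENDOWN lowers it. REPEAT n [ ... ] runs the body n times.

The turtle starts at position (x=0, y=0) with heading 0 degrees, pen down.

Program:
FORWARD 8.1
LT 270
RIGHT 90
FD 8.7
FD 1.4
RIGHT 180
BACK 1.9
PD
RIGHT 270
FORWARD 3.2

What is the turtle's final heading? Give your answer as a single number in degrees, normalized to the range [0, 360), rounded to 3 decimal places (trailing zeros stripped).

Executing turtle program step by step:
Start: pos=(0,0), heading=0, pen down
FD 8.1: (0,0) -> (8.1,0) [heading=0, draw]
LT 270: heading 0 -> 270
RT 90: heading 270 -> 180
FD 8.7: (8.1,0) -> (-0.6,0) [heading=180, draw]
FD 1.4: (-0.6,0) -> (-2,0) [heading=180, draw]
RT 180: heading 180 -> 0
BK 1.9: (-2,0) -> (-3.9,0) [heading=0, draw]
PD: pen down
RT 270: heading 0 -> 90
FD 3.2: (-3.9,0) -> (-3.9,3.2) [heading=90, draw]
Final: pos=(-3.9,3.2), heading=90, 5 segment(s) drawn

Answer: 90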